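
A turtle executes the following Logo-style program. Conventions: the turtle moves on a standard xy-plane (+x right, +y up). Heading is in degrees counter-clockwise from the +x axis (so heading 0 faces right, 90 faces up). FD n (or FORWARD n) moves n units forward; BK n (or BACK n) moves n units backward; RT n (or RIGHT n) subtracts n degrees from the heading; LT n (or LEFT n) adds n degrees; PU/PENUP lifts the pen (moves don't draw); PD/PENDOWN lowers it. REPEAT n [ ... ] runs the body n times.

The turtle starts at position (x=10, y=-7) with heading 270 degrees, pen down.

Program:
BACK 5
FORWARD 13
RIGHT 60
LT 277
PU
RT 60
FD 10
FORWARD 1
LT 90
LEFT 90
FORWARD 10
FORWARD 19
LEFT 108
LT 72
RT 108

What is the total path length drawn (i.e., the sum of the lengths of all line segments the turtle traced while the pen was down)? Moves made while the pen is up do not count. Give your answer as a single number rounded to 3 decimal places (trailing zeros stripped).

Executing turtle program step by step:
Start: pos=(10,-7), heading=270, pen down
BK 5: (10,-7) -> (10,-2) [heading=270, draw]
FD 13: (10,-2) -> (10,-15) [heading=270, draw]
RT 60: heading 270 -> 210
LT 277: heading 210 -> 127
PU: pen up
RT 60: heading 127 -> 67
FD 10: (10,-15) -> (13.907,-5.795) [heading=67, move]
FD 1: (13.907,-5.795) -> (14.298,-4.874) [heading=67, move]
LT 90: heading 67 -> 157
LT 90: heading 157 -> 247
FD 10: (14.298,-4.874) -> (10.391,-14.079) [heading=247, move]
FD 19: (10.391,-14.079) -> (2.967,-31.569) [heading=247, move]
LT 108: heading 247 -> 355
LT 72: heading 355 -> 67
RT 108: heading 67 -> 319
Final: pos=(2.967,-31.569), heading=319, 2 segment(s) drawn

Segment lengths:
  seg 1: (10,-7) -> (10,-2), length = 5
  seg 2: (10,-2) -> (10,-15), length = 13
Total = 18

Answer: 18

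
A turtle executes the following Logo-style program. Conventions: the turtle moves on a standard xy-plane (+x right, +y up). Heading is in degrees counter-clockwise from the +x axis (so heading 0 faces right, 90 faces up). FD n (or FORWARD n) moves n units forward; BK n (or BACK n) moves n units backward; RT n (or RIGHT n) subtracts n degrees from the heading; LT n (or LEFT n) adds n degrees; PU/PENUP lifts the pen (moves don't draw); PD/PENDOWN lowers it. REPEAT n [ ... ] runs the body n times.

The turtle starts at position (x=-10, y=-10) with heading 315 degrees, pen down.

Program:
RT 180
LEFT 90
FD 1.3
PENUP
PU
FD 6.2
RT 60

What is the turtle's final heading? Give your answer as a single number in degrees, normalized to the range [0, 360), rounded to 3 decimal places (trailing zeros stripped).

Answer: 165

Derivation:
Executing turtle program step by step:
Start: pos=(-10,-10), heading=315, pen down
RT 180: heading 315 -> 135
LT 90: heading 135 -> 225
FD 1.3: (-10,-10) -> (-10.919,-10.919) [heading=225, draw]
PU: pen up
PU: pen up
FD 6.2: (-10.919,-10.919) -> (-15.303,-15.303) [heading=225, move]
RT 60: heading 225 -> 165
Final: pos=(-15.303,-15.303), heading=165, 1 segment(s) drawn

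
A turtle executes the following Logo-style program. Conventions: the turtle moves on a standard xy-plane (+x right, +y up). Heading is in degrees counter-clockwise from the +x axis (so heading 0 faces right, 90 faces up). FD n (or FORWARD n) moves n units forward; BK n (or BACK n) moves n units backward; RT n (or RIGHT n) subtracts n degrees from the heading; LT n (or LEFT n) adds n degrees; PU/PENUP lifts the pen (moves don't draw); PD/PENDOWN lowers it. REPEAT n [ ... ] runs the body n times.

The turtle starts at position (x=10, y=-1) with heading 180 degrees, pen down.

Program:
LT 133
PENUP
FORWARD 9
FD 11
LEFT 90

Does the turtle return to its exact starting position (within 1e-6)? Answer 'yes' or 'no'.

Answer: no

Derivation:
Executing turtle program step by step:
Start: pos=(10,-1), heading=180, pen down
LT 133: heading 180 -> 313
PU: pen up
FD 9: (10,-1) -> (16.138,-7.582) [heading=313, move]
FD 11: (16.138,-7.582) -> (23.64,-15.627) [heading=313, move]
LT 90: heading 313 -> 43
Final: pos=(23.64,-15.627), heading=43, 0 segment(s) drawn

Start position: (10, -1)
Final position: (23.64, -15.627)
Distance = 20; >= 1e-6 -> NOT closed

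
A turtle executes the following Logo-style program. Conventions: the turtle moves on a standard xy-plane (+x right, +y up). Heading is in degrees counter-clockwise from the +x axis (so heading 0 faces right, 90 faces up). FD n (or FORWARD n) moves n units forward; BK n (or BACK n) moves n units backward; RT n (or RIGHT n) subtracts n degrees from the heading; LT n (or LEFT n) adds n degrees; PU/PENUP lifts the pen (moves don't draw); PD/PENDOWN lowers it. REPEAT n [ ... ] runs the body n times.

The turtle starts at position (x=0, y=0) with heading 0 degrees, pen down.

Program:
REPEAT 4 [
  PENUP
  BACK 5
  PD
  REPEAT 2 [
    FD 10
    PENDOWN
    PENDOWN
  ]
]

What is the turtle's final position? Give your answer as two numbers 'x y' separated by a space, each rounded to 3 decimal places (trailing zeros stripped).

Executing turtle program step by step:
Start: pos=(0,0), heading=0, pen down
REPEAT 4 [
  -- iteration 1/4 --
  PU: pen up
  BK 5: (0,0) -> (-5,0) [heading=0, move]
  PD: pen down
  REPEAT 2 [
    -- iteration 1/2 --
    FD 10: (-5,0) -> (5,0) [heading=0, draw]
    PD: pen down
    PD: pen down
    -- iteration 2/2 --
    FD 10: (5,0) -> (15,0) [heading=0, draw]
    PD: pen down
    PD: pen down
  ]
  -- iteration 2/4 --
  PU: pen up
  BK 5: (15,0) -> (10,0) [heading=0, move]
  PD: pen down
  REPEAT 2 [
    -- iteration 1/2 --
    FD 10: (10,0) -> (20,0) [heading=0, draw]
    PD: pen down
    PD: pen down
    -- iteration 2/2 --
    FD 10: (20,0) -> (30,0) [heading=0, draw]
    PD: pen down
    PD: pen down
  ]
  -- iteration 3/4 --
  PU: pen up
  BK 5: (30,0) -> (25,0) [heading=0, move]
  PD: pen down
  REPEAT 2 [
    -- iteration 1/2 --
    FD 10: (25,0) -> (35,0) [heading=0, draw]
    PD: pen down
    PD: pen down
    -- iteration 2/2 --
    FD 10: (35,0) -> (45,0) [heading=0, draw]
    PD: pen down
    PD: pen down
  ]
  -- iteration 4/4 --
  PU: pen up
  BK 5: (45,0) -> (40,0) [heading=0, move]
  PD: pen down
  REPEAT 2 [
    -- iteration 1/2 --
    FD 10: (40,0) -> (50,0) [heading=0, draw]
    PD: pen down
    PD: pen down
    -- iteration 2/2 --
    FD 10: (50,0) -> (60,0) [heading=0, draw]
    PD: pen down
    PD: pen down
  ]
]
Final: pos=(60,0), heading=0, 8 segment(s) drawn

Answer: 60 0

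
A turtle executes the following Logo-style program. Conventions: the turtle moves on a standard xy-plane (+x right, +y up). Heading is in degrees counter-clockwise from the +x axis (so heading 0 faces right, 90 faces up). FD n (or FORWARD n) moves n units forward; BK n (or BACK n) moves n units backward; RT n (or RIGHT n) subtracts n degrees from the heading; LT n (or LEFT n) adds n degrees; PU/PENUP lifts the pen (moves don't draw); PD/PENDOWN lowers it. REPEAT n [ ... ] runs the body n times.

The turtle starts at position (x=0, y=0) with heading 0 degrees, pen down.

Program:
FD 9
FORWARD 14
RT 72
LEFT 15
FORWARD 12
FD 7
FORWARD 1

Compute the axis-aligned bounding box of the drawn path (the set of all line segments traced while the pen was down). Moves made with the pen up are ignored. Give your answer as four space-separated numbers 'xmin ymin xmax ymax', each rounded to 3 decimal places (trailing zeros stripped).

Executing turtle program step by step:
Start: pos=(0,0), heading=0, pen down
FD 9: (0,0) -> (9,0) [heading=0, draw]
FD 14: (9,0) -> (23,0) [heading=0, draw]
RT 72: heading 0 -> 288
LT 15: heading 288 -> 303
FD 12: (23,0) -> (29.536,-10.064) [heading=303, draw]
FD 7: (29.536,-10.064) -> (33.348,-15.935) [heading=303, draw]
FD 1: (33.348,-15.935) -> (33.893,-16.773) [heading=303, draw]
Final: pos=(33.893,-16.773), heading=303, 5 segment(s) drawn

Segment endpoints: x in {0, 9, 23, 29.536, 33.348, 33.893}, y in {-16.773, -15.935, -10.064, 0}
xmin=0, ymin=-16.773, xmax=33.893, ymax=0

Answer: 0 -16.773 33.893 0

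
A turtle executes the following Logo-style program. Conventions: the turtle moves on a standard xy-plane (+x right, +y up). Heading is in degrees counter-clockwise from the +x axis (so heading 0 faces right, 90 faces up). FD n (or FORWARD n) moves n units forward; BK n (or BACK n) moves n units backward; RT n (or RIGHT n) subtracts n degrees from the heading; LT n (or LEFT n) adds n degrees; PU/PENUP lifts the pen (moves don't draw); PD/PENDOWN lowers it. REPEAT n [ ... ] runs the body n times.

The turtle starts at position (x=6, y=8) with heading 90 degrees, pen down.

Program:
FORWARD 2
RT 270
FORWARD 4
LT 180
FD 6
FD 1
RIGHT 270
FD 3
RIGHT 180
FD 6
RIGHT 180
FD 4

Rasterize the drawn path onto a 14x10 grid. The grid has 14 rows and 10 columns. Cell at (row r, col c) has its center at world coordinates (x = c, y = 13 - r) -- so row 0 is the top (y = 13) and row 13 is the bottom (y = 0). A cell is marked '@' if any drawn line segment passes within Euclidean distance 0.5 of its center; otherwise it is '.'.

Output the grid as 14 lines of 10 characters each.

Segment 0: (6,8) -> (6,10)
Segment 1: (6,10) -> (2,10)
Segment 2: (2,10) -> (8,10)
Segment 3: (8,10) -> (9,10)
Segment 4: (9,10) -> (9,13)
Segment 5: (9,13) -> (9,7)
Segment 6: (9,7) -> (9,11)

Answer: .........@
.........@
.........@
..@@@@@@@@
......@..@
......@..@
.........@
..........
..........
..........
..........
..........
..........
..........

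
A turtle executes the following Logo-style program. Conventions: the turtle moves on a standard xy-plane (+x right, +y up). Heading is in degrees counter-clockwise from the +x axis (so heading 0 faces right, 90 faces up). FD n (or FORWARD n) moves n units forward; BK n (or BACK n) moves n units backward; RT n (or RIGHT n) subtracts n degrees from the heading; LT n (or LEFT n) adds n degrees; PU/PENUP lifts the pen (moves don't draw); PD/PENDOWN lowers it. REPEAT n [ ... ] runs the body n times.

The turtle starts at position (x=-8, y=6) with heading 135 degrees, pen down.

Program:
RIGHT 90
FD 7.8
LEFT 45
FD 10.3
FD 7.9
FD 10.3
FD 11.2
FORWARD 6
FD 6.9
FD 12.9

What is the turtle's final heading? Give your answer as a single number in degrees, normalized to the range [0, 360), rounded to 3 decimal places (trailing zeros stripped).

Executing turtle program step by step:
Start: pos=(-8,6), heading=135, pen down
RT 90: heading 135 -> 45
FD 7.8: (-8,6) -> (-2.485,11.515) [heading=45, draw]
LT 45: heading 45 -> 90
FD 10.3: (-2.485,11.515) -> (-2.485,21.815) [heading=90, draw]
FD 7.9: (-2.485,21.815) -> (-2.485,29.715) [heading=90, draw]
FD 10.3: (-2.485,29.715) -> (-2.485,40.015) [heading=90, draw]
FD 11.2: (-2.485,40.015) -> (-2.485,51.215) [heading=90, draw]
FD 6: (-2.485,51.215) -> (-2.485,57.215) [heading=90, draw]
FD 6.9: (-2.485,57.215) -> (-2.485,64.115) [heading=90, draw]
FD 12.9: (-2.485,64.115) -> (-2.485,77.015) [heading=90, draw]
Final: pos=(-2.485,77.015), heading=90, 8 segment(s) drawn

Answer: 90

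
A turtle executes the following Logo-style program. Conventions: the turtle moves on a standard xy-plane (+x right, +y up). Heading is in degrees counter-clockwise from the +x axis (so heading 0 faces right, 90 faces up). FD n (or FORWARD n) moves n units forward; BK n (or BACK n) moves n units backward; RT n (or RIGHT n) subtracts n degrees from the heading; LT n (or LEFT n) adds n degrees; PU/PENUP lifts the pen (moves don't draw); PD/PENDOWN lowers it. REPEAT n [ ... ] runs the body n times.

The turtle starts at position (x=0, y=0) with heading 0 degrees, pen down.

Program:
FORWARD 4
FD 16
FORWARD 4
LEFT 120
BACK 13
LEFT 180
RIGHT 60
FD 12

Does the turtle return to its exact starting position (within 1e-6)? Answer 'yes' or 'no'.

Answer: no

Derivation:
Executing turtle program step by step:
Start: pos=(0,0), heading=0, pen down
FD 4: (0,0) -> (4,0) [heading=0, draw]
FD 16: (4,0) -> (20,0) [heading=0, draw]
FD 4: (20,0) -> (24,0) [heading=0, draw]
LT 120: heading 0 -> 120
BK 13: (24,0) -> (30.5,-11.258) [heading=120, draw]
LT 180: heading 120 -> 300
RT 60: heading 300 -> 240
FD 12: (30.5,-11.258) -> (24.5,-21.651) [heading=240, draw]
Final: pos=(24.5,-21.651), heading=240, 5 segment(s) drawn

Start position: (0, 0)
Final position: (24.5, -21.651)
Distance = 32.696; >= 1e-6 -> NOT closed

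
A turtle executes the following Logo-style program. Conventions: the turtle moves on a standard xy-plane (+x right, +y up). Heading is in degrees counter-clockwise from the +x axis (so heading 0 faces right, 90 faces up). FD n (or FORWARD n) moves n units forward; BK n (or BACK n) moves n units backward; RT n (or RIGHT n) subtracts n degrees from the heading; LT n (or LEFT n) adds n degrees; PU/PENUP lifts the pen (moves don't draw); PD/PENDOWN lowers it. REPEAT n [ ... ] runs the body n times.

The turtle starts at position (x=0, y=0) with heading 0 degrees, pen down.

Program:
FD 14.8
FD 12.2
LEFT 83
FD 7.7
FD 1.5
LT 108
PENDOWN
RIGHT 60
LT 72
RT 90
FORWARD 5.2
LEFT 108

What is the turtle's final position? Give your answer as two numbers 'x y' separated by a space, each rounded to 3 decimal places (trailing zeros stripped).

Answer: 26.089 13.918

Derivation:
Executing turtle program step by step:
Start: pos=(0,0), heading=0, pen down
FD 14.8: (0,0) -> (14.8,0) [heading=0, draw]
FD 12.2: (14.8,0) -> (27,0) [heading=0, draw]
LT 83: heading 0 -> 83
FD 7.7: (27,0) -> (27.938,7.643) [heading=83, draw]
FD 1.5: (27.938,7.643) -> (28.121,9.131) [heading=83, draw]
LT 108: heading 83 -> 191
PD: pen down
RT 60: heading 191 -> 131
LT 72: heading 131 -> 203
RT 90: heading 203 -> 113
FD 5.2: (28.121,9.131) -> (26.089,13.918) [heading=113, draw]
LT 108: heading 113 -> 221
Final: pos=(26.089,13.918), heading=221, 5 segment(s) drawn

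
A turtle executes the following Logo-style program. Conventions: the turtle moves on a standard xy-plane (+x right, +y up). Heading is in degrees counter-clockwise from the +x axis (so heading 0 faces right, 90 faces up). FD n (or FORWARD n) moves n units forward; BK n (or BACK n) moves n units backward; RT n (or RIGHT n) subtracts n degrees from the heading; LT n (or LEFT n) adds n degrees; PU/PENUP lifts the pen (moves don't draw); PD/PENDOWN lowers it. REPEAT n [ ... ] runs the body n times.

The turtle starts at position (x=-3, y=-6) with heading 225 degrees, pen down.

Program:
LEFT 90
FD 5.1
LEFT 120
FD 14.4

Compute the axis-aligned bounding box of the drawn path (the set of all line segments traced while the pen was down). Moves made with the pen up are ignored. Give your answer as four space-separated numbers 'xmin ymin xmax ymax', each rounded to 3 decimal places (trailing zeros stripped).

Executing turtle program step by step:
Start: pos=(-3,-6), heading=225, pen down
LT 90: heading 225 -> 315
FD 5.1: (-3,-6) -> (0.606,-9.606) [heading=315, draw]
LT 120: heading 315 -> 75
FD 14.4: (0.606,-9.606) -> (4.333,4.303) [heading=75, draw]
Final: pos=(4.333,4.303), heading=75, 2 segment(s) drawn

Segment endpoints: x in {-3, 0.606, 4.333}, y in {-9.606, -6, 4.303}
xmin=-3, ymin=-9.606, xmax=4.333, ymax=4.303

Answer: -3 -9.606 4.333 4.303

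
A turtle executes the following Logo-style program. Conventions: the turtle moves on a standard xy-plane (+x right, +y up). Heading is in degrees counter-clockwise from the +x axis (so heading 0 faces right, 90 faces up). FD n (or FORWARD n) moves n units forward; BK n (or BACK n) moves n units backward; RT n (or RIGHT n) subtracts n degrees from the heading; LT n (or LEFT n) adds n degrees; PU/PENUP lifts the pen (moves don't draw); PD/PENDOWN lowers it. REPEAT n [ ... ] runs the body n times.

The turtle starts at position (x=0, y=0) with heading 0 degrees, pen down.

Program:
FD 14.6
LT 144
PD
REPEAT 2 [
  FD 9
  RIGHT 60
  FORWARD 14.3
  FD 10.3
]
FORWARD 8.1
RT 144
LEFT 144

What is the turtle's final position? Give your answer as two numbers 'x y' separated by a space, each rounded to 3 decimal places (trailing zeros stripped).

Answer: 40.704 52.006

Derivation:
Executing turtle program step by step:
Start: pos=(0,0), heading=0, pen down
FD 14.6: (0,0) -> (14.6,0) [heading=0, draw]
LT 144: heading 0 -> 144
PD: pen down
REPEAT 2 [
  -- iteration 1/2 --
  FD 9: (14.6,0) -> (7.319,5.29) [heading=144, draw]
  RT 60: heading 144 -> 84
  FD 14.3: (7.319,5.29) -> (8.814,19.512) [heading=84, draw]
  FD 10.3: (8.814,19.512) -> (9.89,29.755) [heading=84, draw]
  -- iteration 2/2 --
  FD 9: (9.89,29.755) -> (10.831,38.706) [heading=84, draw]
  RT 60: heading 84 -> 24
  FD 14.3: (10.831,38.706) -> (23.895,44.522) [heading=24, draw]
  FD 10.3: (23.895,44.522) -> (33.304,48.712) [heading=24, draw]
]
FD 8.1: (33.304,48.712) -> (40.704,52.006) [heading=24, draw]
RT 144: heading 24 -> 240
LT 144: heading 240 -> 24
Final: pos=(40.704,52.006), heading=24, 8 segment(s) drawn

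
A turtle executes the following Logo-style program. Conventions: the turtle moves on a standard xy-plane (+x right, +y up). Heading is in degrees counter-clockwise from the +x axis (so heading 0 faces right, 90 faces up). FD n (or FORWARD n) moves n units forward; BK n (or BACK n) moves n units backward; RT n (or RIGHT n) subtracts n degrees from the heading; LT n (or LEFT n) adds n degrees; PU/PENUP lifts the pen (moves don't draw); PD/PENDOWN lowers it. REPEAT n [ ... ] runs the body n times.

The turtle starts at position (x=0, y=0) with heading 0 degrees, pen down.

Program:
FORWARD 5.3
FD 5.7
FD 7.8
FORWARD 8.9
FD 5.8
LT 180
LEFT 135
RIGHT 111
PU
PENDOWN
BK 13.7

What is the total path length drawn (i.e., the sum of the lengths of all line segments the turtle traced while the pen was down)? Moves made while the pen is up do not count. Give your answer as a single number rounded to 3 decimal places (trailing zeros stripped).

Answer: 47.2

Derivation:
Executing turtle program step by step:
Start: pos=(0,0), heading=0, pen down
FD 5.3: (0,0) -> (5.3,0) [heading=0, draw]
FD 5.7: (5.3,0) -> (11,0) [heading=0, draw]
FD 7.8: (11,0) -> (18.8,0) [heading=0, draw]
FD 8.9: (18.8,0) -> (27.7,0) [heading=0, draw]
FD 5.8: (27.7,0) -> (33.5,0) [heading=0, draw]
LT 180: heading 0 -> 180
LT 135: heading 180 -> 315
RT 111: heading 315 -> 204
PU: pen up
PD: pen down
BK 13.7: (33.5,0) -> (46.016,5.572) [heading=204, draw]
Final: pos=(46.016,5.572), heading=204, 6 segment(s) drawn

Segment lengths:
  seg 1: (0,0) -> (5.3,0), length = 5.3
  seg 2: (5.3,0) -> (11,0), length = 5.7
  seg 3: (11,0) -> (18.8,0), length = 7.8
  seg 4: (18.8,0) -> (27.7,0), length = 8.9
  seg 5: (27.7,0) -> (33.5,0), length = 5.8
  seg 6: (33.5,0) -> (46.016,5.572), length = 13.7
Total = 47.2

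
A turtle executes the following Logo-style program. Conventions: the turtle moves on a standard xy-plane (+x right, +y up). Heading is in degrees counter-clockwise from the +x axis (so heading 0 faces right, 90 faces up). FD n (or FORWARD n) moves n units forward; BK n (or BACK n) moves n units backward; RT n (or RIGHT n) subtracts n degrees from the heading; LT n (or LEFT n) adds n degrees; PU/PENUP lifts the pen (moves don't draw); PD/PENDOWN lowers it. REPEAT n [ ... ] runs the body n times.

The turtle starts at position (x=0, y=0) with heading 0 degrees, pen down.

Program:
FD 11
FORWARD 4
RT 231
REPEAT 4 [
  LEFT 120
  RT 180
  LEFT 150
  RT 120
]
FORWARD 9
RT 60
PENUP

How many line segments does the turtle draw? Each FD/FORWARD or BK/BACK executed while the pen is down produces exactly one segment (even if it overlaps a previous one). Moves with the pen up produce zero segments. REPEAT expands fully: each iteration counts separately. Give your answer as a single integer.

Executing turtle program step by step:
Start: pos=(0,0), heading=0, pen down
FD 11: (0,0) -> (11,0) [heading=0, draw]
FD 4: (11,0) -> (15,0) [heading=0, draw]
RT 231: heading 0 -> 129
REPEAT 4 [
  -- iteration 1/4 --
  LT 120: heading 129 -> 249
  RT 180: heading 249 -> 69
  LT 150: heading 69 -> 219
  RT 120: heading 219 -> 99
  -- iteration 2/4 --
  LT 120: heading 99 -> 219
  RT 180: heading 219 -> 39
  LT 150: heading 39 -> 189
  RT 120: heading 189 -> 69
  -- iteration 3/4 --
  LT 120: heading 69 -> 189
  RT 180: heading 189 -> 9
  LT 150: heading 9 -> 159
  RT 120: heading 159 -> 39
  -- iteration 4/4 --
  LT 120: heading 39 -> 159
  RT 180: heading 159 -> 339
  LT 150: heading 339 -> 129
  RT 120: heading 129 -> 9
]
FD 9: (15,0) -> (23.889,1.408) [heading=9, draw]
RT 60: heading 9 -> 309
PU: pen up
Final: pos=(23.889,1.408), heading=309, 3 segment(s) drawn
Segments drawn: 3

Answer: 3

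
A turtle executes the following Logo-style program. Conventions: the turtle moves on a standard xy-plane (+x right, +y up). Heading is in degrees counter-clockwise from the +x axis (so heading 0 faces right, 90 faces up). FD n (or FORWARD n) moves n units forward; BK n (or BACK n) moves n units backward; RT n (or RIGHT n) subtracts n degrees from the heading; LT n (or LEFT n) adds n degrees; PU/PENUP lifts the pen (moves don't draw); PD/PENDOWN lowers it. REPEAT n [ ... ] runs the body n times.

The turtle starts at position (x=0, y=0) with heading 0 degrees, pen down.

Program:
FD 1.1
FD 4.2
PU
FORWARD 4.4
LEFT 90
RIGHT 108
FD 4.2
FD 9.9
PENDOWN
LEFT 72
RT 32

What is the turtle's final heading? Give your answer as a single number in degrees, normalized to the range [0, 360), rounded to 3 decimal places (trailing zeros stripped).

Executing turtle program step by step:
Start: pos=(0,0), heading=0, pen down
FD 1.1: (0,0) -> (1.1,0) [heading=0, draw]
FD 4.2: (1.1,0) -> (5.3,0) [heading=0, draw]
PU: pen up
FD 4.4: (5.3,0) -> (9.7,0) [heading=0, move]
LT 90: heading 0 -> 90
RT 108: heading 90 -> 342
FD 4.2: (9.7,0) -> (13.694,-1.298) [heading=342, move]
FD 9.9: (13.694,-1.298) -> (23.11,-4.357) [heading=342, move]
PD: pen down
LT 72: heading 342 -> 54
RT 32: heading 54 -> 22
Final: pos=(23.11,-4.357), heading=22, 2 segment(s) drawn

Answer: 22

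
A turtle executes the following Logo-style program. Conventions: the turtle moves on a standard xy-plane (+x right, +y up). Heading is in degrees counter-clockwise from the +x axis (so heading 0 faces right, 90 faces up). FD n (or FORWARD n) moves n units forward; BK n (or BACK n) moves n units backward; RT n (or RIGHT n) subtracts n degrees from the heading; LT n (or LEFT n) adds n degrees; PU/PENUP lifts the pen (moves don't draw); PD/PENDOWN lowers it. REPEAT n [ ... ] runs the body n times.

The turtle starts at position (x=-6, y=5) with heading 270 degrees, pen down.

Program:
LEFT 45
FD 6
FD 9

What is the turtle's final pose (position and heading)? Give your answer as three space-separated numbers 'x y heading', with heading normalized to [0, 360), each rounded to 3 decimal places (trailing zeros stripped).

Executing turtle program step by step:
Start: pos=(-6,5), heading=270, pen down
LT 45: heading 270 -> 315
FD 6: (-6,5) -> (-1.757,0.757) [heading=315, draw]
FD 9: (-1.757,0.757) -> (4.607,-5.607) [heading=315, draw]
Final: pos=(4.607,-5.607), heading=315, 2 segment(s) drawn

Answer: 4.607 -5.607 315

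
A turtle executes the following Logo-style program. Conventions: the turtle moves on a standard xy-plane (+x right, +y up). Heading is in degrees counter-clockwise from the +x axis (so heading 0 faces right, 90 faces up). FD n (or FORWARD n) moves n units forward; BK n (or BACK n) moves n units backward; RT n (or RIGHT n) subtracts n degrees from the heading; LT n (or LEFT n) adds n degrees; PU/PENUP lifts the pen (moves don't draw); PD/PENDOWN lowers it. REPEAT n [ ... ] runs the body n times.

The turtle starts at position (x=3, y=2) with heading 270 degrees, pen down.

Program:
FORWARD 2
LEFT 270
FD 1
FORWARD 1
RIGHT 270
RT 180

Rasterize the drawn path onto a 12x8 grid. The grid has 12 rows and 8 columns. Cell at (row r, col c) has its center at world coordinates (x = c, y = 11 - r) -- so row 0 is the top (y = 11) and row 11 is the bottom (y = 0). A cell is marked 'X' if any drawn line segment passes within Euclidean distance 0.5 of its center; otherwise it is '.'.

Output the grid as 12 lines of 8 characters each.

Answer: ........
........
........
........
........
........
........
........
........
...X....
...X....
.XXX....

Derivation:
Segment 0: (3,2) -> (3,0)
Segment 1: (3,0) -> (2,0)
Segment 2: (2,0) -> (1,0)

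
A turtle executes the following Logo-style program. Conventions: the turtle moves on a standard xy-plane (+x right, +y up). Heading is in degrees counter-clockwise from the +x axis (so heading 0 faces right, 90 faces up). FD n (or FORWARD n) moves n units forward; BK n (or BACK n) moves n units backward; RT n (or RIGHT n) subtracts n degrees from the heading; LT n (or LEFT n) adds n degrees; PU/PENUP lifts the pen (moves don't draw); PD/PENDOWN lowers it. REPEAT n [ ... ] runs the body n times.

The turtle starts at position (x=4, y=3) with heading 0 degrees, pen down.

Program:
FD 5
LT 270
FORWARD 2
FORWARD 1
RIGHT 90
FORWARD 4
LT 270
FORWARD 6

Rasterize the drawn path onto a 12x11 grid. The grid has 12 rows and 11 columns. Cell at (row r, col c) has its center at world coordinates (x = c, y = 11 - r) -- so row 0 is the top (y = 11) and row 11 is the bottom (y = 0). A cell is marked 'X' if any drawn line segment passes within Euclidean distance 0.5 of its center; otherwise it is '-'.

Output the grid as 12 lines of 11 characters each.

Answer: -----------
-----------
-----------
-----------
-----------
-----X-----
-----X-----
-----X-----
----XXXXXX-
-----X---X-
-----X---X-
-----XXXXX-

Derivation:
Segment 0: (4,3) -> (9,3)
Segment 1: (9,3) -> (9,1)
Segment 2: (9,1) -> (9,0)
Segment 3: (9,0) -> (5,0)
Segment 4: (5,0) -> (5,6)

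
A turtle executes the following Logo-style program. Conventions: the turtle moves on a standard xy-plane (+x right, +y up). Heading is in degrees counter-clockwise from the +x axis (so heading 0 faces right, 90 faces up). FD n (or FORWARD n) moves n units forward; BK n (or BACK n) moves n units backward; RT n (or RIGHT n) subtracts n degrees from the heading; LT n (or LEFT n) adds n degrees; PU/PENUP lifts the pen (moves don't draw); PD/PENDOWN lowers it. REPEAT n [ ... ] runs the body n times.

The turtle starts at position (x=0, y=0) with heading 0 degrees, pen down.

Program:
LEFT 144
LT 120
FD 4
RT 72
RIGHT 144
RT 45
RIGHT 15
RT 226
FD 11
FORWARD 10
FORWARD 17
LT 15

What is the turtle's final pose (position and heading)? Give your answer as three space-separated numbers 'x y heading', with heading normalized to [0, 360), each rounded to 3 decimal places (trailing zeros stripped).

Executing turtle program step by step:
Start: pos=(0,0), heading=0, pen down
LT 144: heading 0 -> 144
LT 120: heading 144 -> 264
FD 4: (0,0) -> (-0.418,-3.978) [heading=264, draw]
RT 72: heading 264 -> 192
RT 144: heading 192 -> 48
RT 45: heading 48 -> 3
RT 15: heading 3 -> 348
RT 226: heading 348 -> 122
FD 11: (-0.418,-3.978) -> (-6.247,5.35) [heading=122, draw]
FD 10: (-6.247,5.35) -> (-11.546,13.831) [heading=122, draw]
FD 17: (-11.546,13.831) -> (-20.555,28.248) [heading=122, draw]
LT 15: heading 122 -> 137
Final: pos=(-20.555,28.248), heading=137, 4 segment(s) drawn

Answer: -20.555 28.248 137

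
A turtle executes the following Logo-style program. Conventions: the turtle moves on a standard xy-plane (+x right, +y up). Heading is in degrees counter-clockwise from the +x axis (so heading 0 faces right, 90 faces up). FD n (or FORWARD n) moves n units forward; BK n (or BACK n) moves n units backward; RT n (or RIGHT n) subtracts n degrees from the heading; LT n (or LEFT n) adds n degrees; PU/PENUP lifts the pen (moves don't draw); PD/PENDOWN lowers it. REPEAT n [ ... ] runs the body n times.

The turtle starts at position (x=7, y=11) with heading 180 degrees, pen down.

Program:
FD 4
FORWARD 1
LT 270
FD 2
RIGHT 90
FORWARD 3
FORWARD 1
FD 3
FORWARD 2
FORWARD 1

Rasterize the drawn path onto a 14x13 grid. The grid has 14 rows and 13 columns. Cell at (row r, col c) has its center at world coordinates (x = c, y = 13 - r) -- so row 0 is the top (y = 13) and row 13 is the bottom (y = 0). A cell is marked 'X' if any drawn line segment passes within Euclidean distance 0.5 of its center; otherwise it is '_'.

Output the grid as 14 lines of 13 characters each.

Segment 0: (7,11) -> (3,11)
Segment 1: (3,11) -> (2,11)
Segment 2: (2,11) -> (2,13)
Segment 3: (2,13) -> (5,13)
Segment 4: (5,13) -> (6,13)
Segment 5: (6,13) -> (9,13)
Segment 6: (9,13) -> (11,13)
Segment 7: (11,13) -> (12,13)

Answer: __XXXXXXXXXXX
__X__________
__XXXXXX_____
_____________
_____________
_____________
_____________
_____________
_____________
_____________
_____________
_____________
_____________
_____________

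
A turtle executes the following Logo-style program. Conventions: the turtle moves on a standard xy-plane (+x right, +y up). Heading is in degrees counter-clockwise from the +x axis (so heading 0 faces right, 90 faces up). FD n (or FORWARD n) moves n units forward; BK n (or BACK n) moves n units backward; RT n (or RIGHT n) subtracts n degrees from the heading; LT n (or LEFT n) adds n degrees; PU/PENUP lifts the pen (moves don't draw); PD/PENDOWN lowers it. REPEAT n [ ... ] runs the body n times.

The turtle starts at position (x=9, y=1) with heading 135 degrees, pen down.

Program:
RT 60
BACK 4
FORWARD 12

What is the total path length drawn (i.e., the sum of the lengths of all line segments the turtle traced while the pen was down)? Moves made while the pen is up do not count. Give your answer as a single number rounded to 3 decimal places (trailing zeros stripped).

Executing turtle program step by step:
Start: pos=(9,1), heading=135, pen down
RT 60: heading 135 -> 75
BK 4: (9,1) -> (7.965,-2.864) [heading=75, draw]
FD 12: (7.965,-2.864) -> (11.071,8.727) [heading=75, draw]
Final: pos=(11.071,8.727), heading=75, 2 segment(s) drawn

Segment lengths:
  seg 1: (9,1) -> (7.965,-2.864), length = 4
  seg 2: (7.965,-2.864) -> (11.071,8.727), length = 12
Total = 16

Answer: 16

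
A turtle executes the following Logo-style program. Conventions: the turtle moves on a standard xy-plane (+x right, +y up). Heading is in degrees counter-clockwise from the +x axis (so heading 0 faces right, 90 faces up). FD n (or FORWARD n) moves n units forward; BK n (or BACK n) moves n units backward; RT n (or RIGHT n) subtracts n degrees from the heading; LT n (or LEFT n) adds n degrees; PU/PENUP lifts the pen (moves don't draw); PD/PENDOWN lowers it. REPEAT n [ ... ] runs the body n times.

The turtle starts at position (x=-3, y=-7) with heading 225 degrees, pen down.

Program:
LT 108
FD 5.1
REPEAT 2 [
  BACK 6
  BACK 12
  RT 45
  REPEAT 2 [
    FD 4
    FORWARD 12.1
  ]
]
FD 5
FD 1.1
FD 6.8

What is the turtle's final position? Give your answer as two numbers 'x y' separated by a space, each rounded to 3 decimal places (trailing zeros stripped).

Answer: -30.581 -54.833

Derivation:
Executing turtle program step by step:
Start: pos=(-3,-7), heading=225, pen down
LT 108: heading 225 -> 333
FD 5.1: (-3,-7) -> (1.544,-9.315) [heading=333, draw]
REPEAT 2 [
  -- iteration 1/2 --
  BK 6: (1.544,-9.315) -> (-3.802,-6.591) [heading=333, draw]
  BK 12: (-3.802,-6.591) -> (-14.494,-1.144) [heading=333, draw]
  RT 45: heading 333 -> 288
  REPEAT 2 [
    -- iteration 1/2 --
    FD 4: (-14.494,-1.144) -> (-13.258,-4.948) [heading=288, draw]
    FD 12.1: (-13.258,-4.948) -> (-9.519,-16.456) [heading=288, draw]
    -- iteration 2/2 --
    FD 4: (-9.519,-16.456) -> (-8.283,-20.26) [heading=288, draw]
    FD 12.1: (-8.283,-20.26) -> (-4.544,-31.768) [heading=288, draw]
  ]
  -- iteration 2/2 --
  BK 6: (-4.544,-31.768) -> (-6.398,-26.061) [heading=288, draw]
  BK 12: (-6.398,-26.061) -> (-10.106,-14.649) [heading=288, draw]
  RT 45: heading 288 -> 243
  REPEAT 2 [
    -- iteration 1/2 --
    FD 4: (-10.106,-14.649) -> (-11.922,-18.213) [heading=243, draw]
    FD 12.1: (-11.922,-18.213) -> (-17.415,-28.994) [heading=243, draw]
    -- iteration 2/2 --
    FD 4: (-17.415,-28.994) -> (-19.231,-32.558) [heading=243, draw]
    FD 12.1: (-19.231,-32.558) -> (-24.724,-43.339) [heading=243, draw]
  ]
]
FD 5: (-24.724,-43.339) -> (-26.994,-47.794) [heading=243, draw]
FD 1.1: (-26.994,-47.794) -> (-27.494,-48.774) [heading=243, draw]
FD 6.8: (-27.494,-48.774) -> (-30.581,-54.833) [heading=243, draw]
Final: pos=(-30.581,-54.833), heading=243, 16 segment(s) drawn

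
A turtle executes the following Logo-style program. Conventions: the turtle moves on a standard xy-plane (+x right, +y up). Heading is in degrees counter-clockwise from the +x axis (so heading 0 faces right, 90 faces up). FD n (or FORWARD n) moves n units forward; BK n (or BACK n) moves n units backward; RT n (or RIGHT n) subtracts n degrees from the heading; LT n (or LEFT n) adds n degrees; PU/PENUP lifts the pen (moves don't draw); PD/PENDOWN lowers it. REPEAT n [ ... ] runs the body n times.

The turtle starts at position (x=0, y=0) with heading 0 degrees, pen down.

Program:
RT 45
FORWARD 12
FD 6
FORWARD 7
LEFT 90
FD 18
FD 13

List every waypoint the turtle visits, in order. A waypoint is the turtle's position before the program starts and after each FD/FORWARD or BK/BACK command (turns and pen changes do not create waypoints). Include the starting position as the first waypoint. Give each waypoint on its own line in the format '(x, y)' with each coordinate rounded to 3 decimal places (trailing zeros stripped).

Answer: (0, 0)
(8.485, -8.485)
(12.728, -12.728)
(17.678, -17.678)
(30.406, -4.95)
(39.598, 4.243)

Derivation:
Executing turtle program step by step:
Start: pos=(0,0), heading=0, pen down
RT 45: heading 0 -> 315
FD 12: (0,0) -> (8.485,-8.485) [heading=315, draw]
FD 6: (8.485,-8.485) -> (12.728,-12.728) [heading=315, draw]
FD 7: (12.728,-12.728) -> (17.678,-17.678) [heading=315, draw]
LT 90: heading 315 -> 45
FD 18: (17.678,-17.678) -> (30.406,-4.95) [heading=45, draw]
FD 13: (30.406,-4.95) -> (39.598,4.243) [heading=45, draw]
Final: pos=(39.598,4.243), heading=45, 5 segment(s) drawn
Waypoints (6 total):
(0, 0)
(8.485, -8.485)
(12.728, -12.728)
(17.678, -17.678)
(30.406, -4.95)
(39.598, 4.243)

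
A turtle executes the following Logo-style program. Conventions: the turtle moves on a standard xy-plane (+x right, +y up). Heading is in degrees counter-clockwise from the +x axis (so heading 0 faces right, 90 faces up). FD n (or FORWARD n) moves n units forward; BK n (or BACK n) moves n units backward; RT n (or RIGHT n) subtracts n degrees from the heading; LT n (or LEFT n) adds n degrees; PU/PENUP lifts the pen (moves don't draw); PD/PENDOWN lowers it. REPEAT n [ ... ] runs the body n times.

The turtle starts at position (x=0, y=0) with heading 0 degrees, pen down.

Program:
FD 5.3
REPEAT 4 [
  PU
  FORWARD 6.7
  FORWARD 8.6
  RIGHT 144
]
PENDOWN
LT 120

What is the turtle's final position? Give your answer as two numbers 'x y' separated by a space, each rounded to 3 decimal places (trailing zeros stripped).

Answer: 17.678 -8.993

Derivation:
Executing turtle program step by step:
Start: pos=(0,0), heading=0, pen down
FD 5.3: (0,0) -> (5.3,0) [heading=0, draw]
REPEAT 4 [
  -- iteration 1/4 --
  PU: pen up
  FD 6.7: (5.3,0) -> (12,0) [heading=0, move]
  FD 8.6: (12,0) -> (20.6,0) [heading=0, move]
  RT 144: heading 0 -> 216
  -- iteration 2/4 --
  PU: pen up
  FD 6.7: (20.6,0) -> (15.18,-3.938) [heading=216, move]
  FD 8.6: (15.18,-3.938) -> (8.222,-8.993) [heading=216, move]
  RT 144: heading 216 -> 72
  -- iteration 3/4 --
  PU: pen up
  FD 6.7: (8.222,-8.993) -> (10.292,-2.621) [heading=72, move]
  FD 8.6: (10.292,-2.621) -> (12.95,5.558) [heading=72, move]
  RT 144: heading 72 -> 288
  -- iteration 4/4 --
  PU: pen up
  FD 6.7: (12.95,5.558) -> (15.02,-0.814) [heading=288, move]
  FD 8.6: (15.02,-0.814) -> (17.678,-8.993) [heading=288, move]
  RT 144: heading 288 -> 144
]
PD: pen down
LT 120: heading 144 -> 264
Final: pos=(17.678,-8.993), heading=264, 1 segment(s) drawn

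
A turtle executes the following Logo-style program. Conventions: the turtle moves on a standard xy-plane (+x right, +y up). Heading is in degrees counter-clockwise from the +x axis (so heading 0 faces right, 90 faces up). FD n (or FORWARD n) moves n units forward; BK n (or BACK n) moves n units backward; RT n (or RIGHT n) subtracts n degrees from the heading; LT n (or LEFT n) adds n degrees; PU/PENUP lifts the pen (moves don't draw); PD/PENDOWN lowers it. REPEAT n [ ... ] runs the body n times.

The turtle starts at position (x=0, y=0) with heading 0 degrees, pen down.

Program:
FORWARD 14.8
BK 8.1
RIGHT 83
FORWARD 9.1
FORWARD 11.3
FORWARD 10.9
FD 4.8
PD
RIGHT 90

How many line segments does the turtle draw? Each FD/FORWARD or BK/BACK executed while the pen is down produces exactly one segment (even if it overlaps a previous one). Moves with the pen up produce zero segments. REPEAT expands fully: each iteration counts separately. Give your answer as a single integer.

Executing turtle program step by step:
Start: pos=(0,0), heading=0, pen down
FD 14.8: (0,0) -> (14.8,0) [heading=0, draw]
BK 8.1: (14.8,0) -> (6.7,0) [heading=0, draw]
RT 83: heading 0 -> 277
FD 9.1: (6.7,0) -> (7.809,-9.032) [heading=277, draw]
FD 11.3: (7.809,-9.032) -> (9.186,-20.248) [heading=277, draw]
FD 10.9: (9.186,-20.248) -> (10.515,-31.067) [heading=277, draw]
FD 4.8: (10.515,-31.067) -> (11.099,-35.831) [heading=277, draw]
PD: pen down
RT 90: heading 277 -> 187
Final: pos=(11.099,-35.831), heading=187, 6 segment(s) drawn
Segments drawn: 6

Answer: 6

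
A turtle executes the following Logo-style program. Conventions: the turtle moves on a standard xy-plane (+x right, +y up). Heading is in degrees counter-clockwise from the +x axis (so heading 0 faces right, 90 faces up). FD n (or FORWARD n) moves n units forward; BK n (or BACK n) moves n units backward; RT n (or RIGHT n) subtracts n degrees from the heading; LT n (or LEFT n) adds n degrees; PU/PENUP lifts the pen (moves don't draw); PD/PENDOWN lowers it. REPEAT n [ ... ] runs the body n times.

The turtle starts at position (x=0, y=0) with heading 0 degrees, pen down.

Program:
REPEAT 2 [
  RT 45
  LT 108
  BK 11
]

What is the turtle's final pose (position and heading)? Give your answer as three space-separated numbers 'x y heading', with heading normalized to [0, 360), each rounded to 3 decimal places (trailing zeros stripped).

Answer: 1.472 -18.7 126

Derivation:
Executing turtle program step by step:
Start: pos=(0,0), heading=0, pen down
REPEAT 2 [
  -- iteration 1/2 --
  RT 45: heading 0 -> 315
  LT 108: heading 315 -> 63
  BK 11: (0,0) -> (-4.994,-9.801) [heading=63, draw]
  -- iteration 2/2 --
  RT 45: heading 63 -> 18
  LT 108: heading 18 -> 126
  BK 11: (-4.994,-9.801) -> (1.472,-18.7) [heading=126, draw]
]
Final: pos=(1.472,-18.7), heading=126, 2 segment(s) drawn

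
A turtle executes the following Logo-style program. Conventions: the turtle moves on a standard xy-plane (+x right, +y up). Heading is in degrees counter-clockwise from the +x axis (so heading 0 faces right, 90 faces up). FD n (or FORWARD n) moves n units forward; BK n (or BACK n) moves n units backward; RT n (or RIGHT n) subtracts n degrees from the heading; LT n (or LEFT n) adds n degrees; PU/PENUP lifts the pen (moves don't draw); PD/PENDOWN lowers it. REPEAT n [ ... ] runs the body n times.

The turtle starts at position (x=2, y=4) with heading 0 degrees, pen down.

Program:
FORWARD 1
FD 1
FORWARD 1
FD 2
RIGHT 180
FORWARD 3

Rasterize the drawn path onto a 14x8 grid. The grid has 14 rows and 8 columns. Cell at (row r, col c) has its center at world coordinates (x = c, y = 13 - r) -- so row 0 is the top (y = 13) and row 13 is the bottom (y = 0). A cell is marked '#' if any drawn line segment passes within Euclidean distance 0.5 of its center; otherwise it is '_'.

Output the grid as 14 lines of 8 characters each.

Answer: ________
________
________
________
________
________
________
________
________
__######
________
________
________
________

Derivation:
Segment 0: (2,4) -> (3,4)
Segment 1: (3,4) -> (4,4)
Segment 2: (4,4) -> (5,4)
Segment 3: (5,4) -> (7,4)
Segment 4: (7,4) -> (4,4)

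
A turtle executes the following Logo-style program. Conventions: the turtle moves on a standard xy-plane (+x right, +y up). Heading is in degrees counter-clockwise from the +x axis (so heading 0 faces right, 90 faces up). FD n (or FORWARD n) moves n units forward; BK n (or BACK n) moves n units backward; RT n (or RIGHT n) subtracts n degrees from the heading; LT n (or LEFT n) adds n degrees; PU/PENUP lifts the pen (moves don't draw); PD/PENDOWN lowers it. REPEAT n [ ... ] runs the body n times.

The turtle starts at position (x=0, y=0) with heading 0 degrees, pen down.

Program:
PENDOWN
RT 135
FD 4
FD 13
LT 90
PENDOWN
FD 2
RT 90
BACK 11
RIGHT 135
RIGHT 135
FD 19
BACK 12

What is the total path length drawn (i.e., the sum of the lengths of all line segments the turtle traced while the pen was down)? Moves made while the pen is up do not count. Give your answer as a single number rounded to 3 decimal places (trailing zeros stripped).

Executing turtle program step by step:
Start: pos=(0,0), heading=0, pen down
PD: pen down
RT 135: heading 0 -> 225
FD 4: (0,0) -> (-2.828,-2.828) [heading=225, draw]
FD 13: (-2.828,-2.828) -> (-12.021,-12.021) [heading=225, draw]
LT 90: heading 225 -> 315
PD: pen down
FD 2: (-12.021,-12.021) -> (-10.607,-13.435) [heading=315, draw]
RT 90: heading 315 -> 225
BK 11: (-10.607,-13.435) -> (-2.828,-5.657) [heading=225, draw]
RT 135: heading 225 -> 90
RT 135: heading 90 -> 315
FD 19: (-2.828,-5.657) -> (10.607,-19.092) [heading=315, draw]
BK 12: (10.607,-19.092) -> (2.121,-10.607) [heading=315, draw]
Final: pos=(2.121,-10.607), heading=315, 6 segment(s) drawn

Segment lengths:
  seg 1: (0,0) -> (-2.828,-2.828), length = 4
  seg 2: (-2.828,-2.828) -> (-12.021,-12.021), length = 13
  seg 3: (-12.021,-12.021) -> (-10.607,-13.435), length = 2
  seg 4: (-10.607,-13.435) -> (-2.828,-5.657), length = 11
  seg 5: (-2.828,-5.657) -> (10.607,-19.092), length = 19
  seg 6: (10.607,-19.092) -> (2.121,-10.607), length = 12
Total = 61

Answer: 61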